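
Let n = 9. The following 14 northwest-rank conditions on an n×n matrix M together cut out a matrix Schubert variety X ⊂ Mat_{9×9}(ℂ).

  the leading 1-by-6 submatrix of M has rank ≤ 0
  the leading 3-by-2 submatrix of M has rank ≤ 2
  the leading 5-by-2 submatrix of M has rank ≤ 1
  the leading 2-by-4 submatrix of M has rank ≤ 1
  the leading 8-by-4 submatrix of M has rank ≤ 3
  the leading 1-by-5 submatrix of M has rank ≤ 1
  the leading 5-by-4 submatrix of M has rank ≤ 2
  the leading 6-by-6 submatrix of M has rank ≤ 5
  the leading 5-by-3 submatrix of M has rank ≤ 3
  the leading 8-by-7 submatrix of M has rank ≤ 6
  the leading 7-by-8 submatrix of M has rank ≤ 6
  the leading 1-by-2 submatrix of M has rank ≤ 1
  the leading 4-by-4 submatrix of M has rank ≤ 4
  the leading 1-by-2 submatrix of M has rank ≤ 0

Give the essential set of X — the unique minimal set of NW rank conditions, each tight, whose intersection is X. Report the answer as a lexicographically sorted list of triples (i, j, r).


The tightest implied rank at each (i,j), from the 14 conditions:

  i=1: 0 | 0 | 0 | 0 | 0 | 0 | 1 | 1 | 1
  i=2: 1 | 1 | 1 | 1 | 1 | 1 | 2 | 2 | 2
  i=3: 1 | 1 | 2 | 2 | 2 | 2 | 3 | 3 | 3
  i=4: 1 | 1 | 2 | 2 | 3 | 3 | 4 | 4 | 4
  i=5: 1 | 1 | 2 | 2 | 3 | 4 | 5 | 5 | 5
  i=6: 1 | 2 | 3 | 3 | 4 | 5 | 6 | 6 | 6
  i=7: 1 | 2 | 3 | 3 | 4 | 5 | 6 | 6 | 7
  i=8: 1 | 2 | 3 | 3 | 4 | 5 | 6 | 7 | 8
  i=9: 1 | 2 | 3 | 4 | 5 | 6 | 7 | 8 | 9

so w = (7, 1, 3, 5, 6, 2, 9, 8, 4).

Rothe diagram D(w) (14 cells), 5 SE-corners (essential conditions):

[(1, 6, 0), (5, 2, 1), (5, 4, 2), (7, 8, 6), (8, 4, 3)]


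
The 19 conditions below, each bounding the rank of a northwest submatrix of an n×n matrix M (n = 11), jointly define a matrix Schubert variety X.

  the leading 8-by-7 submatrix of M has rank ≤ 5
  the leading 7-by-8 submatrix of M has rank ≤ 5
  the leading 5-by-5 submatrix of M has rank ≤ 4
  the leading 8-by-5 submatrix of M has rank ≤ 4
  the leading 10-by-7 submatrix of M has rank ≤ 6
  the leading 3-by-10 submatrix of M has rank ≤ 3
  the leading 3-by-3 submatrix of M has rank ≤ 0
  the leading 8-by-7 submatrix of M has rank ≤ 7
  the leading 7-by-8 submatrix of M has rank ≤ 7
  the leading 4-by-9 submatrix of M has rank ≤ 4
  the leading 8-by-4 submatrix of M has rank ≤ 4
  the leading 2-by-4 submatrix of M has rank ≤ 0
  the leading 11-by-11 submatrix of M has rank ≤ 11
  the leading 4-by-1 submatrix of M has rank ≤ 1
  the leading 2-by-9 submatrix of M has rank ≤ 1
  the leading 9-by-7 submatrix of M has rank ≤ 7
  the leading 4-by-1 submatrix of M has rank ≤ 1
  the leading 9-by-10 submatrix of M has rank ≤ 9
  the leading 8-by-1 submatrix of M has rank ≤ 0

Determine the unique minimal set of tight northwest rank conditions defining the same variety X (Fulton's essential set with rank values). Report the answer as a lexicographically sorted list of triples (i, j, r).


Reconstructing r_w from the 19 given conditions:

  i=1: 0  0  0  0  1  1  1  1  1  1  1
  i=2: 0  0  0  0  1  1  1  1  1  2  2
  i=3: 0  0  0  1  2  2  2  2  2  3  3
  i=4: 0  1  1  2  3  3  3  3  3  4  4
  i=5: 0  1  2  3  4  4  4  4  4  5  5
  i=6: 0  1  2  3  4  5  5  5  5  6  6
  i=7: 0  1  2  3  4  5  5  5  6  7  7
  i=8: 0  1  2  3  4  5  5  6  7  8  8
  i=9: 1  2  3  4  5  6  6  7  8  9  9
  i=10: 1  2  3  4  5  6  6  7  8  9  10
  i=11: 1  2  3  4  5  6  7  8  9  10  11

giving w = (5, 10, 4, 2, 3, 6, 9, 8, 1, 11, 7) via Δ²R.

Fulton essential set (7 of the 24 Rothe cells):

[(2, 4, 0), (2, 9, 1), (3, 3, 0), (7, 8, 5), (8, 1, 0), (8, 7, 5), (10, 7, 6)]


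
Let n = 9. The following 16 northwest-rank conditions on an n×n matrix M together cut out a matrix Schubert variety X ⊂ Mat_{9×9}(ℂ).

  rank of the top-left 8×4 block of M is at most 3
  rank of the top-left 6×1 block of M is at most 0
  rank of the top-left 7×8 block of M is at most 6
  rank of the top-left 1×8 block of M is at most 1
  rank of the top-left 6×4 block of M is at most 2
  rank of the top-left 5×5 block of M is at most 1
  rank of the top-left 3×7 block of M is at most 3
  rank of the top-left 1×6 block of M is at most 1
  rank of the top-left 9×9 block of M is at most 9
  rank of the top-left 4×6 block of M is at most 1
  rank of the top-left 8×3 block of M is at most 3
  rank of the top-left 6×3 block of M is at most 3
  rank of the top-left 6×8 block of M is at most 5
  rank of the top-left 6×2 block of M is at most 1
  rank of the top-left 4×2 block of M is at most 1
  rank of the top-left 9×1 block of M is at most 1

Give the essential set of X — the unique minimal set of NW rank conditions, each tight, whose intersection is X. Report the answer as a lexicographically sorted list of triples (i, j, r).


Rank table r_w(9×9) implied by the 16 constraints:

  row 1: 0 1 1 1 1 1 1 1 1
  row 2: 0 1 1 1 1 1 2 2 2
  row 3: 0 1 1 1 1 1 2 3 3
  row 4: 0 1 1 1 1 1 2 3 4
  row 5: 0 1 1 1 1 2 3 4 5
  row 6: 0 1 2 2 2 3 4 5 6
  row 7: 1 2 3 3 3 4 5 6 7
  row 8: 1 2 3 3 4 5 6 7 8
  row 9: 1 2 3 4 5 6 7 8 9

second differences of R give the permutation w = (2, 7, 8, 9, 6, 3, 1, 5, 4).

Rothe diagram D(w) (22 cells), 4 SE-corners (essential conditions):

[(4, 6, 1), (5, 5, 1), (6, 1, 0), (8, 4, 3)]


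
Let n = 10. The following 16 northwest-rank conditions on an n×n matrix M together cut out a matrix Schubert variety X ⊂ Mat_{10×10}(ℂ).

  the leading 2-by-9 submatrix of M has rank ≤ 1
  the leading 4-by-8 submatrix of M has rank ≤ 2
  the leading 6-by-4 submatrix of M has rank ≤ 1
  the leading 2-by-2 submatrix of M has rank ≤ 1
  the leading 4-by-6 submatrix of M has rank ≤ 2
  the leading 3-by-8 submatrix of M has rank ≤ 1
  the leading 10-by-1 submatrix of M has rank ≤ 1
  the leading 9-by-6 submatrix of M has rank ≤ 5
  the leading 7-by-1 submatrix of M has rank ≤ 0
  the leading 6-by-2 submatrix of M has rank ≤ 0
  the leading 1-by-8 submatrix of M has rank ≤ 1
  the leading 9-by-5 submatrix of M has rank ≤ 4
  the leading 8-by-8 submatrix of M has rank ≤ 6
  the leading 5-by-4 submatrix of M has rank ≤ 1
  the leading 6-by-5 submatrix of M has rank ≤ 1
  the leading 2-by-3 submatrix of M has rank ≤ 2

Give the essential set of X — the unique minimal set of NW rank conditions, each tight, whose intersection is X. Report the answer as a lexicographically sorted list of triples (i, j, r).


Reconstructing r_w from the 16 given conditions:

  R[1]: 0, 0, 1, 1, 1, 1, 1, 1, 1, 1
  R[2]: 0, 0, 1, 1, 1, 1, 1, 1, 1, 2
  R[3]: 0, 0, 1, 1, 1, 1, 1, 1, 2, 3
  R[4]: 0, 0, 1, 1, 1, 2, 2, 2, 3, 4
  R[5]: 0, 0, 1, 1, 1, 2, 3, 3, 4, 5
  R[6]: 0, 0, 1, 1, 1, 2, 3, 4, 5, 6
  R[7]: 0, 1, 2, 2, 2, 3, 4, 5, 6, 7
  R[8]: 1, 2, 3, 3, 3, 4, 5, 6, 7, 8
  R[9]: 1, 2, 3, 4, 4, 5, 6, 7, 8, 9
  R[10]: 1, 2, 3, 4, 5, 6, 7, 8, 9, 10

reading off 1-entries of Δ²R: w = (3, 10, 9, 6, 7, 8, 2, 1, 4, 5).

Rothe diagram D(w) (30 cells), 5 SE-corners (essential conditions):

[(2, 9, 1), (3, 8, 1), (6, 2, 0), (6, 5, 1), (7, 1, 0)]


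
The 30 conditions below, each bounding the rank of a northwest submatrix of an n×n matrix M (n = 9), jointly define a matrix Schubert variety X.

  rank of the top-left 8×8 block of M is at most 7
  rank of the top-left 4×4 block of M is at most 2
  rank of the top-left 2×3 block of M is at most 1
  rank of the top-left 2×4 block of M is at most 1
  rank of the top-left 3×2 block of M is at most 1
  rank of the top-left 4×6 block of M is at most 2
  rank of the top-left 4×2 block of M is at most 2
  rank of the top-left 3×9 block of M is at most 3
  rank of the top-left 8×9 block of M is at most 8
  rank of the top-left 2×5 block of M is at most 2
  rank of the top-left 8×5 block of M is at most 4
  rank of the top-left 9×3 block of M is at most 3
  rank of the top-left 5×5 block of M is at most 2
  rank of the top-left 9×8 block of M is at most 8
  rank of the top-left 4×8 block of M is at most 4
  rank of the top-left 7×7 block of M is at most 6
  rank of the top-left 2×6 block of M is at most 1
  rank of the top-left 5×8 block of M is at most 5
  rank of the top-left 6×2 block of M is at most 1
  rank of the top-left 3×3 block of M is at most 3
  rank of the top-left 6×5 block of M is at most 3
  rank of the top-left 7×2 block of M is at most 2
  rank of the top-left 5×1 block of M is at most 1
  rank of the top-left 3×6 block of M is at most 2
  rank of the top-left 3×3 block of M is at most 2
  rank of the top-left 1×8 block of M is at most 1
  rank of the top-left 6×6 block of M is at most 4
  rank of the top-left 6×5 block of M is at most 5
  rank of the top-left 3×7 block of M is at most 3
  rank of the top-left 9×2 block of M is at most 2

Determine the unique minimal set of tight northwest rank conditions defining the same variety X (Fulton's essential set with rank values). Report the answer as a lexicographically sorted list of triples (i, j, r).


Propagating the 30 rank bounds to every northwest block:

  R[1]: 1  1  1  1  1  1  1  1  1
  R[2]: 1  1  1  1  1  1  2  2  2
  R[3]: 1  1  2  2  2  2  3  3  3
  R[4]: 1  1  2  2  2  2  3  4  4
  R[5]: 1  1  2  2  2  3  4  5  5
  R[6]: 1  1  2  3  3  4  5  6  6
  R[7]: 1  2  3  4  4  5  6  7  7
  R[8]: 1  2  3  4  4  5  6  7  8
  R[9]: 1  2  3  4  5  6  7  8  9

hence w(1..9) = (1, 7, 3, 8, 6, 4, 2, 9, 5).

Fulton essential set (5 of the 15 Rothe cells):

[(2, 6, 1), (4, 6, 2), (5, 5, 2), (6, 2, 1), (8, 5, 4)]


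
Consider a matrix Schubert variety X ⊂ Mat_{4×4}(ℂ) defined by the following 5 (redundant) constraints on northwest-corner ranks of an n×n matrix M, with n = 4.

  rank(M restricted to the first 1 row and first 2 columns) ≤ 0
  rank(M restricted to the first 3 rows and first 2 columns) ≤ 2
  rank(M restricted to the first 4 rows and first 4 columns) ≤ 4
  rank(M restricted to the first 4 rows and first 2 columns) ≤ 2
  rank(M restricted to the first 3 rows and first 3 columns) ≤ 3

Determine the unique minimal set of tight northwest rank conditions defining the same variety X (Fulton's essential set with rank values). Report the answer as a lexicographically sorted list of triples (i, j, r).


Propagating the 5 rank bounds to every northwest block:

  R[1]: 0, 0, 1, 1
  R[2]: 1, 1, 2, 2
  R[3]: 1, 2, 3, 3
  R[4]: 1, 2, 3, 4

hence w(1..4) = (3, 1, 2, 4).

Rothe diagram D(w) (2 cells), 1 SE-corner (essential condition):

[(1, 2, 0)]


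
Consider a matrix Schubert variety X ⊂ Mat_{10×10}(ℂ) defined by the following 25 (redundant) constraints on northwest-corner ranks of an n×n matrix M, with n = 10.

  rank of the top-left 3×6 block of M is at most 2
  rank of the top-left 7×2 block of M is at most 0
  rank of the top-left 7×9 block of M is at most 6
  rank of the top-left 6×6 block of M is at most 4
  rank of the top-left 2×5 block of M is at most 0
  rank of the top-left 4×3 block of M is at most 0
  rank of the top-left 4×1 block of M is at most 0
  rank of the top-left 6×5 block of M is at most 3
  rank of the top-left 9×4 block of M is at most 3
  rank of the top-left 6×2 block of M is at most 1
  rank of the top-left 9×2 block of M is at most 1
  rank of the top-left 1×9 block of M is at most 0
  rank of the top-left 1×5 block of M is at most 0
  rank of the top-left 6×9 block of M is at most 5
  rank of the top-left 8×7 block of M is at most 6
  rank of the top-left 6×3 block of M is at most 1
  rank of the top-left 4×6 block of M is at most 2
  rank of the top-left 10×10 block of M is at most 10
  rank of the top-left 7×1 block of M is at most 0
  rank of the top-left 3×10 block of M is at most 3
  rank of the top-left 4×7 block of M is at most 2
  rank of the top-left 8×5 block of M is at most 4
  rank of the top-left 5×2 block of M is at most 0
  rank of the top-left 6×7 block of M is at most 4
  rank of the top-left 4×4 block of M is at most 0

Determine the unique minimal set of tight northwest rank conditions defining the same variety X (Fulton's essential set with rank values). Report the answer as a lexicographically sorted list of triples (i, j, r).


The tightest implied rank at each (i,j), from the 25 conditions:

  i=1: 0  0  0  0  0  0  0  0  0  1
  i=2: 0  0  0  0  0  1  1  1  1  2
  i=3: 0  0  0  0  1  2  2  2  2  3
  i=4: 0  0  0  0  1  2  2  3  3  4
  i=5: 0  0  1  1  2  3  3  4  4  5
  i=6: 0  0  1  2  3  4  4  5  5  6
  i=7: 0  0  1  2  3  4  5  6  6  7
  i=8: 1  1  2  3  4  5  6  7  7  8
  i=9: 1  1  2  3  4  5  6  7  8  9
  i=10: 1  2  3  4  5  6  7  8  9  10

reading off 1-entries of Δ²R: w = (10, 6, 5, 8, 3, 4, 7, 1, 9, 2).

Fulton essential set (6 of the 30 Rothe cells):

[(1, 9, 0), (2, 5, 0), (4, 4, 0), (4, 7, 2), (7, 2, 0), (9, 2, 1)]


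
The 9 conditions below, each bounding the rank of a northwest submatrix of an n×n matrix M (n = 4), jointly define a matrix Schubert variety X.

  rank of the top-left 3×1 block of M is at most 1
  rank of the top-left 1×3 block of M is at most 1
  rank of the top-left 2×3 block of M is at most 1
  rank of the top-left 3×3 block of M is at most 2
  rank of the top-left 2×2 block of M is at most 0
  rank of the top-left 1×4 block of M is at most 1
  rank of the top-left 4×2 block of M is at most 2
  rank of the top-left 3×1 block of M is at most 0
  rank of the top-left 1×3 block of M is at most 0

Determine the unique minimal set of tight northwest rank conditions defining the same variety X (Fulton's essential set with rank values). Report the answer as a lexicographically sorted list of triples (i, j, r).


Computing R[i][j] = min implied NW-rank bound (n=4, 9 conditions):

  0, 0, 0, 1
  0, 0, 1, 2
  0, 1, 2, 3
  1, 2, 3, 4

second differences of R give the permutation w = (4, 3, 2, 1).

3 SE-corners of the 6-cell Rothe diagram give Ess(w):

[(1, 3, 0), (2, 2, 0), (3, 1, 0)]


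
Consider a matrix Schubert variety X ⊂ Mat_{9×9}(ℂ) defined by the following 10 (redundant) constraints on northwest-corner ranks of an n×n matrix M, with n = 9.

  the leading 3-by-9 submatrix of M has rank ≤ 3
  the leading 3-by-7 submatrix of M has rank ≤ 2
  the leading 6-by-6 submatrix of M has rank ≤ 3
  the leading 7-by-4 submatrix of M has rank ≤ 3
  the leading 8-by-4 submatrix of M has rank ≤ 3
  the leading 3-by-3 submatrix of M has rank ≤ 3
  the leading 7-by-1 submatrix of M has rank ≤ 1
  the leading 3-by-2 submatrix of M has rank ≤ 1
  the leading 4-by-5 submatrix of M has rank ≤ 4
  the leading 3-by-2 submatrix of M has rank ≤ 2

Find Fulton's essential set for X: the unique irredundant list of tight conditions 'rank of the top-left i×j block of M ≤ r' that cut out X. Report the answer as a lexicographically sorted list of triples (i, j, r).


Propagating the 10 rank bounds to every northwest block:

  row 1: 1  1  1  1  1  1  1  1  1
  row 2: 1  1  2  2  2  2  2  2  2
  row 3: 1  1  2  2  2  2  2  3  3
  row 4: 1  2  3  3  3  3  3  4  4
  row 5: 1  2  3  3  3  3  4  5  5
  row 6: 1  2  3  3  3  3  4  5  6
  row 7: 1  2  3  3  4  4  5  6  7
  row 8: 1  2  3  3  4  5  6  7  8
  row 9: 1  2  3  4  5  6  7  8  9

reading off 1-entries of Δ²R: w = (1, 3, 8, 2, 7, 9, 5, 6, 4).

D(w) has 14 cells with 4 SE-corners; essential set:

[(3, 2, 1), (3, 7, 2), (6, 6, 3), (8, 4, 3)]


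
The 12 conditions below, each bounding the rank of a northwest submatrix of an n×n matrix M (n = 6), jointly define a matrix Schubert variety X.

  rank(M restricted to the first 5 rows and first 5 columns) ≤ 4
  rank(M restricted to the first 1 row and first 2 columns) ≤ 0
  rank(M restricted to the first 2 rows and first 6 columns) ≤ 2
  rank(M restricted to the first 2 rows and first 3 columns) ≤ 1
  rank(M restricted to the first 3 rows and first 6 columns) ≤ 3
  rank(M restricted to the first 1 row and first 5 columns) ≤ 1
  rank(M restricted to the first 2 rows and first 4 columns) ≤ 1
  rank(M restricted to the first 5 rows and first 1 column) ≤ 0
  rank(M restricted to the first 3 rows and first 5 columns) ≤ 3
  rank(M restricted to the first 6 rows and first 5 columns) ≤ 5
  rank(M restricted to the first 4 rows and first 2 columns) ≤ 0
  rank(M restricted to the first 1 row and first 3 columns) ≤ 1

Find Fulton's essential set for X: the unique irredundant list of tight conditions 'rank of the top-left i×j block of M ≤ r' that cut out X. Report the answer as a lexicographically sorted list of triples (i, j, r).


Recovering R(i,j) via the rank-extension bound from the 12 conditions:

  0, 0, 1, 1, 1, 1
  0, 0, 1, 1, 2, 2
  0, 0, 1, 2, 3, 3
  0, 0, 1, 2, 3, 4
  0, 1, 2, 3, 4, 5
  1, 2, 3, 4, 5, 6

hence w(1..6) = (3, 5, 4, 6, 2, 1).

|D(w)|=10, |Ess(w)|=3:

[(2, 4, 1), (4, 2, 0), (5, 1, 0)]


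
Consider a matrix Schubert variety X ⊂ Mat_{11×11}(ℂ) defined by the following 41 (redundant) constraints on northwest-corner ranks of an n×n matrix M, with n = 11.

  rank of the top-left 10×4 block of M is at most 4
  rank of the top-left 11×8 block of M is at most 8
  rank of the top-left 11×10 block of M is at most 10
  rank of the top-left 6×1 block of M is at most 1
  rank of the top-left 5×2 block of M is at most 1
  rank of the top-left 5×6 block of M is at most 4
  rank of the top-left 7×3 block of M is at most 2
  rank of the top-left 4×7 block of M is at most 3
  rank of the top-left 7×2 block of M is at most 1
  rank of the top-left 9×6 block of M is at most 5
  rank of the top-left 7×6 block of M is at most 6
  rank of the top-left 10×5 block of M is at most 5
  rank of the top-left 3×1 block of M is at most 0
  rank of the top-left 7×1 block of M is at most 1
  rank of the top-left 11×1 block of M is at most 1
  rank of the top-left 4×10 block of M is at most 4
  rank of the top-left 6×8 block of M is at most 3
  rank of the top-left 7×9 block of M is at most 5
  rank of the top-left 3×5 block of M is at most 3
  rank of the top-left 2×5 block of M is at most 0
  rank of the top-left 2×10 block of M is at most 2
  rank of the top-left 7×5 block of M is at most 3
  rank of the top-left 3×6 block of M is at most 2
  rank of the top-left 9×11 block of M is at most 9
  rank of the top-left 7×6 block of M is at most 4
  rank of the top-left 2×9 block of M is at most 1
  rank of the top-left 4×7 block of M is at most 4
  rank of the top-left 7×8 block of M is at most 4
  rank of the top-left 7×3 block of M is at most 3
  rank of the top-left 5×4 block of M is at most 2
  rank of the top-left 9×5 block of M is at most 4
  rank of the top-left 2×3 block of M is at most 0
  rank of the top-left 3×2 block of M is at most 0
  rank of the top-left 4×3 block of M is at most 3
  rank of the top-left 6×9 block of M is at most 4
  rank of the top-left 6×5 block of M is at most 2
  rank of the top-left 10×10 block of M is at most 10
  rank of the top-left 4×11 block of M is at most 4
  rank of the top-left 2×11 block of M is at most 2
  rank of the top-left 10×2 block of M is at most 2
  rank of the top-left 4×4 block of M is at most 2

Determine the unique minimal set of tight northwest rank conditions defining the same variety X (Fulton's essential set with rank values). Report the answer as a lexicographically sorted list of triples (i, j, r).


The tightest implied rank at each (i,j), from the 41 conditions:

  row 1: 0  0  0  0  0  1  1  1  1  1  1
  row 2: 0  0  0  0  0  1  1  1  1  2  2
  row 3: 0  0  1  1  1  2  2  2  2  3  3
  row 4: 1  1  2  2  2  3  3  3  3  4  4
  row 5: 1  1  2  2  2  3  3  3  4  5  5
  row 6: 1  1  2  2  2  3  3  3  4  5  6
  row 7: 1  1  2  3  3  4  4  4  5  6  7
  row 8: 1  2  3  4  4  5  5  5  6  7  8
  row 9: 1  2  3  4  4  5  6  6  7  8  9
  row 10: 1  2  3  4  5  6  7  7  8  9  10
  row 11: 1  2  3  4  5  6  7  8  9  10  11

so w = (6, 10, 3, 1, 9, 11, 4, 2, 7, 5, 8).

ℓ(w)=27; the 7 essential cells (i,j,r):

[(2, 5, 0), (2, 9, 1), (3, 2, 0), (6, 5, 2), (6, 8, 3), (7, 2, 1), (9, 5, 4)]


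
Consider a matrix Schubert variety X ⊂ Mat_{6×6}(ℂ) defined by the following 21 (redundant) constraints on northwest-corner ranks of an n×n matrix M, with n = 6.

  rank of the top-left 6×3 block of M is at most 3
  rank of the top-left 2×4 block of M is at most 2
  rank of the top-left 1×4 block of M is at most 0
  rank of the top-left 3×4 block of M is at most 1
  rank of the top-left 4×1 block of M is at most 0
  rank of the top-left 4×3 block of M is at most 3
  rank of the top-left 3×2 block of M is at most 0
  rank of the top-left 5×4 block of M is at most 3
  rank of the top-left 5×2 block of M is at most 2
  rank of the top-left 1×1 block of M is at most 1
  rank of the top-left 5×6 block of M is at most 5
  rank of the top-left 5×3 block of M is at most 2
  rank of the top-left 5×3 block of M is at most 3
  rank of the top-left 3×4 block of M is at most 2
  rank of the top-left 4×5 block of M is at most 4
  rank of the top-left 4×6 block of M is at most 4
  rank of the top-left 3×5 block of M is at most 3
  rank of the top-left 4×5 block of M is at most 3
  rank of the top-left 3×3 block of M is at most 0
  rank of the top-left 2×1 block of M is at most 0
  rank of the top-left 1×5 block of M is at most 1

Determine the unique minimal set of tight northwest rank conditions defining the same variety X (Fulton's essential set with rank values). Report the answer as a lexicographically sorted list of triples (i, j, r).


Reconstructing r_w from the 21 given conditions:

  row 1: 0  0  0  0  1  1
  row 2: 0  0  0  1  2  2
  row 3: 0  0  0  1  2  3
  row 4: 0  1  1  2  3  4
  row 5: 1  2  2  3  4  5
  row 6: 1  2  3  4  5  6

the unique w with this rank table is (5, 4, 6, 2, 1, 3).

D(w) has 11 cells with 3 SE-corners; essential set:

[(1, 4, 0), (3, 3, 0), (4, 1, 0)]


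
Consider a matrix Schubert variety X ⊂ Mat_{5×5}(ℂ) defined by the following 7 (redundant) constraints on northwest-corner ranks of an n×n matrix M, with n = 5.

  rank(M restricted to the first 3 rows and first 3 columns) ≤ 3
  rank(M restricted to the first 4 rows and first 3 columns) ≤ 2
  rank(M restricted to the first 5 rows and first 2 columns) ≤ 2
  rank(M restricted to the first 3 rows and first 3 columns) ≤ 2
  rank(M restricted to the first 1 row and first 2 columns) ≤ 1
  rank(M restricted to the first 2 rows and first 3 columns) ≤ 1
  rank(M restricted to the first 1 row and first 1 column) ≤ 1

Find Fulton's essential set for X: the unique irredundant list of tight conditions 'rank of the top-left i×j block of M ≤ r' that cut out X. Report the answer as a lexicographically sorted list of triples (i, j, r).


Propagating the 7 rank bounds to every northwest block:

  i=1: 1 | 1 | 1 | 1 | 1
  i=2: 1 | 1 | 1 | 2 | 2
  i=3: 1 | 2 | 2 | 3 | 3
  i=4: 1 | 2 | 2 | 3 | 4
  i=5: 1 | 2 | 3 | 4 | 5

giving w = (1, 4, 2, 5, 3) via Δ²R.

Rothe diagram D(w) (3 cells), 2 SE-corners (essential conditions):

[(2, 3, 1), (4, 3, 2)]


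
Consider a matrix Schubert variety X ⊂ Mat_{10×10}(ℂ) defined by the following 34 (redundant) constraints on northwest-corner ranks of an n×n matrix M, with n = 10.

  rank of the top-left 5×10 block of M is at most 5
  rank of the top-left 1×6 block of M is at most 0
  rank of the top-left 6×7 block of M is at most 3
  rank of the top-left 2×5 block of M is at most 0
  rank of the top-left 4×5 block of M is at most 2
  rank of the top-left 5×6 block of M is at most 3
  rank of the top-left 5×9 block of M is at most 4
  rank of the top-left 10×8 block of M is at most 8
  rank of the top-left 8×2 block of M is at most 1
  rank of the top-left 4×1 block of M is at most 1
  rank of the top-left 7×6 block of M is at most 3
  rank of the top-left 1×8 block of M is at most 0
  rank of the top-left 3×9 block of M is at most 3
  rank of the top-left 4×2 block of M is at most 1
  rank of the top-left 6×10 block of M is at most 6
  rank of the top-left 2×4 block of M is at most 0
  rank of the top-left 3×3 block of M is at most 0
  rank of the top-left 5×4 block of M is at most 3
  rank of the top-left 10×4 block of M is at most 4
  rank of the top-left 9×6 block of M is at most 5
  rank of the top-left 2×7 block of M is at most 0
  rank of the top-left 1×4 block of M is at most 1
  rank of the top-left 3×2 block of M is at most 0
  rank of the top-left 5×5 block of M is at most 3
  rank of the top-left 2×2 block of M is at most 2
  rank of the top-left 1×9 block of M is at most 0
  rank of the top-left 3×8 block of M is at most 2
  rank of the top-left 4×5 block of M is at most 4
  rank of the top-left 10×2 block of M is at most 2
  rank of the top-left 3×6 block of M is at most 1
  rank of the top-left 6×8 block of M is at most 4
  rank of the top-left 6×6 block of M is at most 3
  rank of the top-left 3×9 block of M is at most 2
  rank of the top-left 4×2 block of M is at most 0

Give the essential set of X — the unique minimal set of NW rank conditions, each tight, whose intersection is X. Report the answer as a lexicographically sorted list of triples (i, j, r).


Recovering R(i,j) via the rank-extension bound from the 34 conditions:

  i=1: 0 | 0 | 0 | 0 | 0 | 0 | 0 | 0 | 0 | 1
  i=2: 0 | 0 | 0 | 0 | 0 | 0 | 0 | 1 | 1 | 2
  i=3: 0 | 0 | 0 | 1 | 1 | 1 | 1 | 2 | 2 | 3
  i=4: 0 | 0 | 1 | 2 | 2 | 2 | 2 | 3 | 3 | 4
  i=5: 1 | 1 | 2 | 3 | 3 | 3 | 3 | 4 | 4 | 5
  i=6: 1 | 1 | 2 | 3 | 3 | 3 | 3 | 4 | 5 | 6
  i=7: 1 | 1 | 2 | 3 | 3 | 3 | 4 | 5 | 6 | 7
  i=8: 1 | 1 | 2 | 3 | 4 | 4 | 5 | 6 | 7 | 8
  i=9: 1 | 2 | 3 | 4 | 5 | 5 | 6 | 7 | 8 | 9
  i=10: 1 | 2 | 3 | 4 | 5 | 6 | 7 | 8 | 9 | 10

giving w = (10, 8, 4, 3, 1, 9, 7, 5, 2, 6) via Δ²R.

D(w) has 29 cells with 7 SE-corners; essential set:

[(1, 9, 0), (2, 7, 0), (3, 3, 0), (4, 2, 0), (6, 7, 3), (7, 6, 3), (8, 2, 1)]


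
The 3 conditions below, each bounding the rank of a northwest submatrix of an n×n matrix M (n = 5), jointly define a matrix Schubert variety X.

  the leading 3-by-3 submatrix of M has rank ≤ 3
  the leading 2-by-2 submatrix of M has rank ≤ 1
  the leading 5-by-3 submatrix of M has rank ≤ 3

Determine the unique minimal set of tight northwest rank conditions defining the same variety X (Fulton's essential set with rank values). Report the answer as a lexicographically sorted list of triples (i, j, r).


The tightest implied rank at each (i,j), from the 3 conditions:

  1 | 1 | 1 | 1 | 1
  1 | 1 | 2 | 2 | 2
  1 | 2 | 3 | 3 | 3
  1 | 2 | 3 | 4 | 4
  1 | 2 | 3 | 4 | 5

reading off 1-entries of Δ²R: w = (1, 3, 2, 4, 5).

Rothe diagram D(w) (1 cell), 1 SE-corner (essential condition):

[(2, 2, 1)]


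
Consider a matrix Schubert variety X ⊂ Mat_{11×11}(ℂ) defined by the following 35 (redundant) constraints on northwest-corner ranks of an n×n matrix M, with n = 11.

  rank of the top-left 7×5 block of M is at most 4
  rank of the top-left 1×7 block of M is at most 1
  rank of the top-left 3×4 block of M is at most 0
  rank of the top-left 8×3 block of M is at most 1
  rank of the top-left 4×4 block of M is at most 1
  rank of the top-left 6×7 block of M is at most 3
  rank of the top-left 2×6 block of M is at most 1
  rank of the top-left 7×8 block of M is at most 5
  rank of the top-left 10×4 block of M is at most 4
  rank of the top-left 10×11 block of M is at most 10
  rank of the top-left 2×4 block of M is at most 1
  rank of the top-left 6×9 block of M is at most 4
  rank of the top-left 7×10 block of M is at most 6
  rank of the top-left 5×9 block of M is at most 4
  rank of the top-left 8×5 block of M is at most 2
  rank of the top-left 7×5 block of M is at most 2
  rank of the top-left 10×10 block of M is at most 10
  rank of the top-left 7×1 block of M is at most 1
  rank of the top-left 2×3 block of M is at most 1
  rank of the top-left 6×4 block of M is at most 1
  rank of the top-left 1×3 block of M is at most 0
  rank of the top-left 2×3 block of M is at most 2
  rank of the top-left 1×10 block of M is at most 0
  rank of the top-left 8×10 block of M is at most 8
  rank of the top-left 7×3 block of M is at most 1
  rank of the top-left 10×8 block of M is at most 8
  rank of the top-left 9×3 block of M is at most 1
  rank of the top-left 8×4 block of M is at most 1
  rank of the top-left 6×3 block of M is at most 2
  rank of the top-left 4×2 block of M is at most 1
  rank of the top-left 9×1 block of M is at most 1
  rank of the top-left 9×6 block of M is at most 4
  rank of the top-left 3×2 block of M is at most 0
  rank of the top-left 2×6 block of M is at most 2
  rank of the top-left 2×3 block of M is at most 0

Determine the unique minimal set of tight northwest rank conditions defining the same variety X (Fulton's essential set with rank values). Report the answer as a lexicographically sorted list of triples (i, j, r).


Rank table r_w(11×11) implied by the 35 constraints:

  0, 0, 0, 0, 0, 0, 0, 0, 0, 0, 1
  0, 0, 0, 0, 1, 1, 1, 1, 1, 1, 2
  0, 0, 0, 0, 1, 2, 2, 2, 2, 2, 3
  1, 1, 1, 1, 2, 3, 3, 3, 3, 3, 4
  1, 1, 1, 1, 2, 3, 3, 4, 4, 4, 5
  1, 1, 1, 1, 2, 3, 3, 4, 4, 5, 6
  1, 1, 1, 1, 2, 3, 4, 5, 5, 6, 7
  1, 1, 1, 1, 2, 3, 4, 5, 6, 7, 8
  1, 1, 1, 2, 3, 4, 5, 6, 7, 8, 9
  1, 2, 2, 3, 4, 5, 6, 7, 8, 9, 10
  1, 2, 3, 4, 5, 6, 7, 8, 9, 10, 11

second differences of R give the permutation w = (11, 5, 6, 1, 8, 10, 7, 9, 4, 2, 3).

Fulton essential set (6 of the 35 Rothe cells):

[(1, 10, 0), (3, 4, 0), (6, 7, 3), (6, 9, 4), (8, 4, 1), (9, 3, 1)]


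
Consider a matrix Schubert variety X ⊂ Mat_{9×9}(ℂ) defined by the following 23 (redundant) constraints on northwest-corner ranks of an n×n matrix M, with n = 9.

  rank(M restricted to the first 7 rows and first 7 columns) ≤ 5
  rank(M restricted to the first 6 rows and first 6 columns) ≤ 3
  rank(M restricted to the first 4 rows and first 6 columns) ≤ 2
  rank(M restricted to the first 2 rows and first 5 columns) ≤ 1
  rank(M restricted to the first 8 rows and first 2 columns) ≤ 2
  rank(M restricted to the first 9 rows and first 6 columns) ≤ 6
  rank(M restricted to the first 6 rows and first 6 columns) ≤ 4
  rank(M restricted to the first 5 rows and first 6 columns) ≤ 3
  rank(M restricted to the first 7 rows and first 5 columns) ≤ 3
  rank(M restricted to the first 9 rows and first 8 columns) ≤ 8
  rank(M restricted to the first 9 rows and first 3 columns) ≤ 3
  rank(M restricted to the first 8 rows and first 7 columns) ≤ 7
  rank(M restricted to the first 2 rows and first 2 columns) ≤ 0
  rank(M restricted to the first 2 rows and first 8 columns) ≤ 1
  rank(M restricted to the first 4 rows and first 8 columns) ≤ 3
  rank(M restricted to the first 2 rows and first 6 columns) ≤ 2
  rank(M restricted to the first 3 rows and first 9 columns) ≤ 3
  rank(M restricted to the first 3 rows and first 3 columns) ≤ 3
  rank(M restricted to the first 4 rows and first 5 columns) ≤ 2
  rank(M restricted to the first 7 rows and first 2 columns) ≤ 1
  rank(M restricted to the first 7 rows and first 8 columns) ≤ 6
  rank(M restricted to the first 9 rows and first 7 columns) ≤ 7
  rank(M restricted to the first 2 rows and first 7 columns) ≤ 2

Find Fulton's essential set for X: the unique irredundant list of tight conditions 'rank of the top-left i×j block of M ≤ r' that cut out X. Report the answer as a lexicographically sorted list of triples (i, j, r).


Reconstructing r_w from the 23 given conditions:

  R[1]: 0, 0, 1, 1, 1, 1, 1, 1, 1
  R[2]: 0, 0, 1, 1, 1, 1, 1, 1, 2
  R[3]: 1, 1, 2, 2, 2, 2, 2, 2, 3
  R[4]: 1, 1, 2, 2, 2, 2, 3, 3, 4
  R[5]: 1, 1, 2, 3, 3, 3, 4, 4, 5
  R[6]: 1, 1, 2, 3, 3, 3, 4, 5, 6
  R[7]: 1, 1, 2, 3, 3, 4, 5, 6, 7
  R[8]: 1, 2, 3, 4, 4, 5, 6, 7, 8
  R[9]: 1, 2, 3, 4, 5, 6, 7, 8, 9

second differences of R give the permutation w = (3, 9, 1, 7, 4, 8, 6, 2, 5).

D(w) has 19 cells with 6 SE-corners; essential set:

[(2, 2, 0), (2, 8, 1), (4, 6, 2), (6, 6, 3), (7, 2, 1), (7, 5, 3)]


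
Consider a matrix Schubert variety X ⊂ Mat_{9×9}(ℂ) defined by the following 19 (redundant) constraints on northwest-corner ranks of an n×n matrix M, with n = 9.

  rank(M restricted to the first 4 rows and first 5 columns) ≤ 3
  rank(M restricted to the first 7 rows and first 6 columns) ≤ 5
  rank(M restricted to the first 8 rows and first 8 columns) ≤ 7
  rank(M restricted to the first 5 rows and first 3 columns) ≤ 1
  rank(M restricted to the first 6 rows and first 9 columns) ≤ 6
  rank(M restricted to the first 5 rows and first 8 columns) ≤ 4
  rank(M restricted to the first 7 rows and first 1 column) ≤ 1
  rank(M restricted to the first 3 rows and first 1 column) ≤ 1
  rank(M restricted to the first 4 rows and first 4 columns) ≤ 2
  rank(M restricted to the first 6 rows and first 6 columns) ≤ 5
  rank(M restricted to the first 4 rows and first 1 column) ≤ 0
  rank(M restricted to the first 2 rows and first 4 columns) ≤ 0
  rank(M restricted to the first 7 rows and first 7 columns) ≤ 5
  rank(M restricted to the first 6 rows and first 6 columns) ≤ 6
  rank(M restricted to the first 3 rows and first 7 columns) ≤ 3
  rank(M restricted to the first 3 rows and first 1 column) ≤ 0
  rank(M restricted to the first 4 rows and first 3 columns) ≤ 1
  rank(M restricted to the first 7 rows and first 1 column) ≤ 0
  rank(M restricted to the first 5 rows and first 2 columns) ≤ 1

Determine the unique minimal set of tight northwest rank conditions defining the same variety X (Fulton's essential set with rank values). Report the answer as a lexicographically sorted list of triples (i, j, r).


Computing R[i][j] = min implied NW-rank bound (n=9, 19 conditions):

  0  0  0  0  1  1  1  1  1
  0  0  0  0  1  2  2  2  2
  0  1  1  1  2  3  3  3  3
  0  1  1  2  3  4  4  4  4
  0  1  1  2  3  4  4  4  5
  0  1  2  3  4  5  5  5  6
  0  1  2  3  4  5  5  6  7
  1  2  3  4  5  6  6  7  8
  1  2  3  4  5  6  7  8  9

hence w(1..9) = (5, 6, 2, 4, 9, 3, 8, 1, 7).

Fulton essential set (5 of the 18 Rothe cells):

[(2, 4, 0), (5, 3, 1), (5, 8, 4), (7, 1, 0), (7, 7, 5)]


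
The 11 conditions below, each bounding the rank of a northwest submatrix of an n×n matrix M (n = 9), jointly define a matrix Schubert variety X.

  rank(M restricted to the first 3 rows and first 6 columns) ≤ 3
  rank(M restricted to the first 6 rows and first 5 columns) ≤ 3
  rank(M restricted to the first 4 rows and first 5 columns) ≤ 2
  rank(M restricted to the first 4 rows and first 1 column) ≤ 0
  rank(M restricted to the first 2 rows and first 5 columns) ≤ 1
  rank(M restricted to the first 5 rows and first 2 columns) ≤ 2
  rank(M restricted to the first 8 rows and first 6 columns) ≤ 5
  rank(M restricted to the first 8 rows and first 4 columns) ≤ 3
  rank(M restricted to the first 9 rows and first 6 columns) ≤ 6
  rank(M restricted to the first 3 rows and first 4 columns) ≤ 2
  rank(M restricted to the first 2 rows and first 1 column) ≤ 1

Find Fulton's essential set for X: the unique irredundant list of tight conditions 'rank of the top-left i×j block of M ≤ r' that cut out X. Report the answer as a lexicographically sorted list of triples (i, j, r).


Propagating the 11 rank bounds to every northwest block:

  R[1]: 0 1 1 1 1 1 1 1 1
  R[2]: 0 1 1 1 1 2 2 2 2
  R[3]: 0 1 2 2 2 3 3 3 3
  R[4]: 0 1 2 2 2 3 4 4 4
  R[5]: 1 2 3 3 3 4 5 5 5
  R[6]: 1 2 3 3 3 4 5 6 6
  R[7]: 1 2 3 3 4 5 6 7 7
  R[8]: 1 2 3 3 4 5 6 7 8
  R[9]: 1 2 3 4 5 6 7 8 9

giving w = (2, 6, 3, 7, 1, 8, 5, 9, 4) via Δ²R.

Rothe diagram D(w) (13 cells), 5 SE-corners (essential conditions):

[(2, 5, 1), (4, 1, 0), (4, 5, 2), (6, 5, 3), (8, 4, 3)]


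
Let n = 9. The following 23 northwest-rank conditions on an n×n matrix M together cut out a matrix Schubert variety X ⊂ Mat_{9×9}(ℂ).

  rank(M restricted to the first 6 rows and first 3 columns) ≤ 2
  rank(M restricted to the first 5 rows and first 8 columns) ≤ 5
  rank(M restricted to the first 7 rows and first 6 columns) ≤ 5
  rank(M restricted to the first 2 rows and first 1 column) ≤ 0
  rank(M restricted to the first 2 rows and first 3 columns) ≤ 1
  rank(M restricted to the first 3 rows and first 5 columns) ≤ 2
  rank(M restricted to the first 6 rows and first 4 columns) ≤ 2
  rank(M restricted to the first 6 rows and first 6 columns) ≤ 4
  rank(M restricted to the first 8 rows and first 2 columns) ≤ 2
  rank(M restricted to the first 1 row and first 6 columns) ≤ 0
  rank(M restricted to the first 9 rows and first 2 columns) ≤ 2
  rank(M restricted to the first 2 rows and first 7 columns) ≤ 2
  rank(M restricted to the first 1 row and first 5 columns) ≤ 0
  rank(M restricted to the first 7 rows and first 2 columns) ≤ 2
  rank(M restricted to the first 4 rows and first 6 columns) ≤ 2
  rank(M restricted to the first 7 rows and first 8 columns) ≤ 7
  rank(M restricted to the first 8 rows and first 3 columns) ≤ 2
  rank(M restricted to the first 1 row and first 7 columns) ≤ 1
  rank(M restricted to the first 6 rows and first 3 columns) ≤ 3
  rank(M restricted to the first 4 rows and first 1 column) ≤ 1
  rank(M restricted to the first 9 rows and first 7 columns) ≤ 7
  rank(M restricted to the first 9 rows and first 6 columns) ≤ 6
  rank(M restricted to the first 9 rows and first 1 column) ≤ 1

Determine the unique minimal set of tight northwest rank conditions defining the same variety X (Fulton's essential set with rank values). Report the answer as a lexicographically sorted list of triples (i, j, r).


Propagating the 23 rank bounds to every northwest block:

  row 1: 0, 0, 0, 0, 0, 0, 1, 1, 1
  row 2: 0, 1, 1, 1, 1, 1, 2, 2, 2
  row 3: 1, 2, 2, 2, 2, 2, 3, 3, 3
  row 4: 1, 2, 2, 2, 2, 2, 3, 4, 4
  row 5: 1, 2, 2, 2, 3, 3, 4, 5, 5
  row 6: 1, 2, 2, 2, 3, 4, 5, 6, 6
  row 7: 1, 2, 2, 3, 4, 5, 6, 7, 7
  row 8: 1, 2, 2, 3, 4, 5, 6, 7, 8
  row 9: 1, 2, 3, 4, 5, 6, 7, 8, 9

the unique w with this rank table is (7, 2, 1, 8, 5, 6, 4, 9, 3).

|D(w)|=17, |Ess(w)|=5:

[(1, 6, 0), (2, 1, 0), (4, 6, 2), (6, 4, 2), (8, 3, 2)]


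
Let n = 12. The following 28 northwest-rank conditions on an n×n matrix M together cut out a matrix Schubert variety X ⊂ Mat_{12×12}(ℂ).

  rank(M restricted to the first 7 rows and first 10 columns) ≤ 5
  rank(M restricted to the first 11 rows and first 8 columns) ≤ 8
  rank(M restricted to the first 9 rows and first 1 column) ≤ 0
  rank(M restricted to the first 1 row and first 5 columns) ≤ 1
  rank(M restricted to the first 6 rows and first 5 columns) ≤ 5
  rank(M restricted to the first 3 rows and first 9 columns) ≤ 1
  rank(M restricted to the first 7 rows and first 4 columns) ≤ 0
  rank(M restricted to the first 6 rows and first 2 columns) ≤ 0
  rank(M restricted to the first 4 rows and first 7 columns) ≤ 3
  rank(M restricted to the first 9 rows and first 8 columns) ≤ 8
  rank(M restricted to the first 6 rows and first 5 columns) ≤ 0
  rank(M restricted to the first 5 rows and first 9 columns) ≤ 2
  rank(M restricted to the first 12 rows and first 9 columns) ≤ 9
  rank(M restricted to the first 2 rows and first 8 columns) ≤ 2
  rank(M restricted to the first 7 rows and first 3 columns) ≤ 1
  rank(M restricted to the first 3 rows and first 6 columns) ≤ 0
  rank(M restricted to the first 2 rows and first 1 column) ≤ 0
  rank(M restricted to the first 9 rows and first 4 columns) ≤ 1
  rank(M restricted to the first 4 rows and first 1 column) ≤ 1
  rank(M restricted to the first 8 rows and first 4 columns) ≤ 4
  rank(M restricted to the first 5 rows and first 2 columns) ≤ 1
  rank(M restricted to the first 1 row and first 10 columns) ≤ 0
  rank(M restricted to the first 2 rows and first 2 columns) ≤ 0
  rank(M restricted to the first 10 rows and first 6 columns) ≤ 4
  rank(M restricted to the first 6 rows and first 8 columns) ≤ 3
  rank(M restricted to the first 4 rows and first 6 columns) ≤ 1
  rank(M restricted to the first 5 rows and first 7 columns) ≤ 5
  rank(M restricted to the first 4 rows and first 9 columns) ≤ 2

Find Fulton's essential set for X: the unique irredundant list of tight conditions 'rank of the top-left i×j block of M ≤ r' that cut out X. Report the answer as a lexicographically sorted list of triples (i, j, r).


The tightest implied rank at each (i,j), from the 28 conditions:

  row 1: 0 | 0 | 0 | 0 | 0 | 0 | 0 | 0 | 0 | 0 | 1 | 1
  row 2: 0 | 0 | 0 | 0 | 0 | 0 | 1 | 1 | 1 | 1 | 2 | 2
  row 3: 0 | 0 | 0 | 0 | 0 | 0 | 1 | 1 | 1 | 2 | 3 | 3
  row 4: 0 | 0 | 0 | 0 | 0 | 1 | 2 | 2 | 2 | 3 | 4 | 4
  row 5: 0 | 0 | 0 | 0 | 0 | 1 | 2 | 2 | 2 | 3 | 4 | 5
  row 6: 0 | 0 | 0 | 0 | 0 | 1 | 2 | 3 | 3 | 4 | 5 | 6
  row 7: 0 | 0 | 0 | 0 | 1 | 2 | 3 | 4 | 4 | 5 | 6 | 7
  row 8: 0 | 1 | 1 | 1 | 2 | 3 | 4 | 5 | 5 | 6 | 7 | 8
  row 9: 0 | 1 | 1 | 1 | 2 | 3 | 4 | 5 | 6 | 7 | 8 | 9
  row 10: 1 | 2 | 2 | 2 | 3 | 4 | 5 | 6 | 7 | 8 | 9 | 10
  row 11: 1 | 2 | 3 | 3 | 4 | 5 | 6 | 7 | 8 | 9 | 10 | 11
  row 12: 1 | 2 | 3 | 4 | 5 | 6 | 7 | 8 | 9 | 10 | 11 | 12

so w = (11, 7, 10, 6, 12, 8, 5, 2, 9, 1, 3, 4).

D(w) has 49 cells with 8 SE-corners; essential set:

[(1, 10, 0), (3, 6, 0), (3, 9, 1), (5, 9, 2), (6, 5, 0), (7, 4, 0), (9, 1, 0), (9, 4, 1)]
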